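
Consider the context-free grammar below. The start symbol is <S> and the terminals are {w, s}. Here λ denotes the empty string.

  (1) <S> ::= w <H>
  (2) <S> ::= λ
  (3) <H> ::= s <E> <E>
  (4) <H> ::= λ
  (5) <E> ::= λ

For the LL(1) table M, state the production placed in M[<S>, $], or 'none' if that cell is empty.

<S> ::= λ

FIRST(<S>): from <S>::=w <H> we get {w}; from <S>::=λ we get {λ}. So FIRST(<S>) = {λ, w}.
FIRST(<H>): from <H>::=s <E> <E> we get {s}; from <H>::=λ we get {λ}. So FIRST(<H>) = {λ, s}.
FIRST(<E>): from <E>::=λ we get {λ}. So FIRST(<E>) = {λ}.
FOLLOW(<S>) includes $ since <S> is the start symbol.
FOLLOW(<S>): <S> appears on no right-hand side. Thus FOLLOW(<S>) = {$}.
For <S> ::= w <H>: FIRST(w <H>) = {w}, so it goes in M[<S>, t] for t ∈ {w}.
For <S> ::= λ: FIRST(λ) = {λ}, so it goes in M[<S>, t] for t ∈ {}; since λ ∈ FIRST, also for every t ∈ FOLLOW(<S>) = {$}.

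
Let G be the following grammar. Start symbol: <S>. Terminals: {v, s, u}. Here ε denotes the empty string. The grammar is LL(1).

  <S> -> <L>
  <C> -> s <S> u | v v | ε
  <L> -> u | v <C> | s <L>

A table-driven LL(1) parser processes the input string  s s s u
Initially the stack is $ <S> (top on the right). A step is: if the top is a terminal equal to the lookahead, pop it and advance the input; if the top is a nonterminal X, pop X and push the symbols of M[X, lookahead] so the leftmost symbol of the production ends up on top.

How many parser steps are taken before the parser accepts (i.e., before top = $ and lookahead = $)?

     Stack    Input      Action
  1  $ <S>    s s s u $  expand <S> -> <L>
  2  $ <L>    s s s u $  expand <L> -> s <L>
  3  $ <L> s  s s s u $  match s
  4  $ <L>    s s u $    expand <L> -> s <L>
  5  $ <L> s  s s u $    match s
  6  $ <L>    s u $      expand <L> -> s <L>
  7  $ <L> s  s u $      match s
  8  $ <L>    u $        expand <L> -> u
  9  $ u      u $        match u
Accept reached after 9 steps.

9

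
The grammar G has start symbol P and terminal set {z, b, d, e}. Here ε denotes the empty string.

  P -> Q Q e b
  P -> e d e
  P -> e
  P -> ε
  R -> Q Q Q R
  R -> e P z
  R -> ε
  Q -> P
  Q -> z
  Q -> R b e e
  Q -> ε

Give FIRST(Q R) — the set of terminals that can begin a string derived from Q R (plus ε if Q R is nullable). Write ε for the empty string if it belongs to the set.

FIRST(P) = {ε, b, e, z}  (via Q Q e b)
FIRST(R) = {ε, b, e, z}  (via Q Q Q R)
FIRST(Q) = {ε, b, e, z}  (via P, R b e e)
FIRST(Q R): take FIRST of each symbol in turn, carrying on past any symbol whose FIRST contains ε; result {ε, b, e, z}.

{ε, b, e, z}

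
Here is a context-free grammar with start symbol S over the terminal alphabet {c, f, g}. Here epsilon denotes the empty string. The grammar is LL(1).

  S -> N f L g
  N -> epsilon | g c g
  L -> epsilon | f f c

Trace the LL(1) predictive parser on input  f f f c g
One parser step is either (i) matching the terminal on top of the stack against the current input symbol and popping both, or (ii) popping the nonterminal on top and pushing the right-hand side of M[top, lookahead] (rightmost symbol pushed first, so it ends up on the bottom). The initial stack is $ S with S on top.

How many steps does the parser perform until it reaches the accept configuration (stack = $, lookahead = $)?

8

     Stack      Input        Action
  1  $ S        f f f c g $  expand S -> N f L g
  2  $ g L f N  f f f c g $  expand N -> epsilon
  3  $ g L f    f f f c g $  match f
  4  $ g L      f f c g $    expand L -> f f c
  5  $ g c f f  f f c g $    match f
  6  $ g c f    f c g $      match f
  7  $ g c      c g $        match c
  8  $ g        g $          match g
Accept reached after 8 steps.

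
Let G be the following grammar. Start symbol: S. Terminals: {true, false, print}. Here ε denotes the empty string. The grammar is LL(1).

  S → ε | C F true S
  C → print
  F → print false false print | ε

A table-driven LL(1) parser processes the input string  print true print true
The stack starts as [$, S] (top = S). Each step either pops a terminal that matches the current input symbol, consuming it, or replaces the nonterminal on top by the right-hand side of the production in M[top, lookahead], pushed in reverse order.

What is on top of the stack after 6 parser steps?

C

step 1: stack=$ S  input=print true print true $  — expand S → C F true S
step 2: stack=$ S true F C  input=print true print true $  — expand C → print
step 3: stack=$ S true F print  input=print true print true $  — match print
step 4: stack=$ S true F  input=true print true $  — expand F → ε
step 5: stack=$ S true  input=true print true $  — match true
step 6: stack=$ S  input=print true $  — expand S → C F true S
Stack after step 6: $ S true F C (top = C).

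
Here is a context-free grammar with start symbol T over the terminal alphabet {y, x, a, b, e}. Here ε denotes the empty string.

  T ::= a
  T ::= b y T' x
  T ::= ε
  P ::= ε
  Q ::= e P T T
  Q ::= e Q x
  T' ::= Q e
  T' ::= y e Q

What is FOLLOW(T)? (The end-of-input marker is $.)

{$, a, b, e, x}

FIRST(T): from T::=a we get {a}; from T::=b y T' x we get {b}; from T::=ε we get {ε}. So FIRST(T) = {ε, a, b}.
FIRST(P): from P::=ε we get {ε}. So FIRST(P) = {ε}.
FIRST(Q): from Q::=e P T T we get {e}; from Q::=e Q x we get {e}. So FIRST(Q) = {e}.
FIRST(T'): from T'::=Q e we get {e}; from T'::=y e Q we get {y}. So FIRST(T') = {e, y}.
FOLLOW(T) includes $ since T is the start symbol.
FOLLOW(T'): in T::=b y T' x, T' is followed by x with FIRST {x}. Thus FOLLOW(T') = {x}.
FOLLOW(Q): in Q::=e Q x, Q is followed by x with FIRST {x}; in T'::=Q e, Q is followed by e with FIRST {e}; in T'::=y e Q, the suffix after Q is empty, so FOLLOW(Q) ⊇ FOLLOW(T') = {x}. Thus FOLLOW(Q) = {e, x}.
FOLLOW(T): in Q::=e P T T (occurrence 1), T is followed by T with FIRST {ε, a, b}; in Q::=e P T T (occurrence 1), the suffix after T is nullable, so FOLLOW(T) ⊇ FOLLOW(Q) = {e, x}; in Q::=e P T T (occurrence 2), the suffix after T is empty, so FOLLOW(T) ⊇ FOLLOW(Q) = {e, x}. Thus FOLLOW(T) = {$, a, b, e, x}.
FOLLOW(P): in Q::=e P T T, P is followed by T T with FIRST {ε, a, b}; in Q::=e P T T, the suffix after P is nullable, so FOLLOW(P) ⊇ FOLLOW(Q) = {e, x}. Thus FOLLOW(P) = {a, b, e, x}.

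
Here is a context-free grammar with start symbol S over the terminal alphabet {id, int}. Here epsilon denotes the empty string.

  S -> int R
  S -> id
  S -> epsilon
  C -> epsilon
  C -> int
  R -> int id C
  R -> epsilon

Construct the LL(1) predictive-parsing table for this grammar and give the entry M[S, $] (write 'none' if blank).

S -> epsilon

FIRST(S) = {epsilon, id, int}
FIRST(C) = {epsilon, int}
FIRST(R) = {epsilon, int}
FOLLOW(S) includes $ since S is the start symbol.
FOLLOW(S): S appears on no right-hand side. Thus FOLLOW(S) = {$}.
For S -> int R: FIRST(int R) = {int}, so it goes in M[S, t] for t ∈ {int}.
For S -> id: FIRST(id) = {id}, so it goes in M[S, t] for t ∈ {id}.
For S -> epsilon: FIRST(epsilon) = {epsilon}, so it goes in M[S, t] for t ∈ {}; since epsilon ∈ FIRST, also for every t ∈ FOLLOW(S) = {$}.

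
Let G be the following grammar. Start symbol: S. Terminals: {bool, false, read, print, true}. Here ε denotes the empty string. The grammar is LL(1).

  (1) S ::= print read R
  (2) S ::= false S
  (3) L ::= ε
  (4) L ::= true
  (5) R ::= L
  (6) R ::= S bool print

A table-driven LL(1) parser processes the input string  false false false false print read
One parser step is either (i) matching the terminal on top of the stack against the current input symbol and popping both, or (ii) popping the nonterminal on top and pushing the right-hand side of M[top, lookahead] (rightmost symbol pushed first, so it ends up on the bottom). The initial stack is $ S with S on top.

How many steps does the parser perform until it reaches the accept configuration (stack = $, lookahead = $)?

13

      Stack           Input                                 Action
   1  $ S             false false false false print read $  expand S ::= false S
   2  $ S false       false false false false print read $  match false
   3  $ S             false false false print read $        expand S ::= false S
   4  $ S false       false false false print read $        match false
   5  $ S             false false print read $              expand S ::= false S
   6  $ S false       false false print read $              match false
   7  $ S             false print read $                    expand S ::= false S
   8  $ S false       false print read $                    match false
   9  $ S             print read $                          expand S ::= print read R
  10  $ R read print  print read $                          match print
  11  $ R read        read $                                match read
  12  $ R             $                                     expand R ::= L
  13  $ L             $                                     expand L ::= ε
Accept reached after 13 steps.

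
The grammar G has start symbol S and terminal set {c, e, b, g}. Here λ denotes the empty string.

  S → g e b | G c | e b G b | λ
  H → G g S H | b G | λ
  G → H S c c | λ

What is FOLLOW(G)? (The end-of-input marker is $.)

FIRST(S) = {λ, b, c, e, g}  (via G c)
FIRST(H) = {λ, b, c, e, g}  (via G g S H)
FIRST(G) = {λ, b, c, e, g}  (via H S c c)
FOLLOW(S) includes $ since S is the start symbol.
FOLLOW(H): in H→G g S H, the suffix after H is empty (adds nothing new); in G→H S c c, H is followed by S c c with FIRST {b, c, e, g}. Thus FOLLOW(H) = {b, c, e, g}.
FOLLOW(S): in H→G g S H, S is followed by H with FIRST {λ, b, c, e, g}; in H→G g S H, the suffix after S is nullable, so FOLLOW(S) ⊇ FOLLOW(H) = {b, c, e, g}; in G→H S c c, S is followed by c c with FIRST {c}. Thus FOLLOW(S) = {$, b, c, e, g}.
FOLLOW(G): in S→G c, G is followed by c with FIRST {c}; in S→e b G b, G is followed by b with FIRST {b}; in H→G g S H, G is followed by g S H with FIRST {g}; in H→b G, the suffix after G is empty, so FOLLOW(G) ⊇ FOLLOW(H) = {b, c, e, g}. Thus FOLLOW(G) = {b, c, e, g}.

{b, c, e, g}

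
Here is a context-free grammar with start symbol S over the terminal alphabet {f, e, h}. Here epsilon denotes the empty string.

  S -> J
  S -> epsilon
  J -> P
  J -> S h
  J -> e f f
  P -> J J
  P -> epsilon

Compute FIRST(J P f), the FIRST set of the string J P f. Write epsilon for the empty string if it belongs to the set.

{e, f, h}

FIRST(S) = {epsilon, e, h}  (via J)
FIRST(J) = {epsilon, e, h}  (via P, S h)
FIRST(P) = {epsilon, e, h}  (via J J)
FIRST(J P f): take FIRST of each symbol in turn, carrying on past any symbol whose FIRST contains epsilon; result {e, f, h}.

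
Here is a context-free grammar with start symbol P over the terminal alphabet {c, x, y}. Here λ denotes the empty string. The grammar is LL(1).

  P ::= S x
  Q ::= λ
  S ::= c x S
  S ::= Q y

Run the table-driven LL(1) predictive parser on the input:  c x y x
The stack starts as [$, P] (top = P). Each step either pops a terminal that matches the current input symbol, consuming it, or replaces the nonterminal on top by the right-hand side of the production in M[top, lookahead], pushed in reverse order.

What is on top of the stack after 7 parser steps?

x

step 1: stack=$ P  input=c x y x $  — expand P ::= S x
step 2: stack=$ x S  input=c x y x $  — expand S ::= c x S
step 3: stack=$ x S x c  input=c x y x $  — match c
step 4: stack=$ x S x  input=x y x $  — match x
step 5: stack=$ x S  input=y x $  — expand S ::= Q y
step 6: stack=$ x y Q  input=y x $  — expand Q ::= λ
step 7: stack=$ x y  input=y x $  — match y
Stack after step 7: $ x (top = x).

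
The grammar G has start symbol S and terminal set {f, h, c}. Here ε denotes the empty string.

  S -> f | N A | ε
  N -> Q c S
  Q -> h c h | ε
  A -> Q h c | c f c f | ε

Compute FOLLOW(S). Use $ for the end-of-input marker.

{$, c, h}

FIRST(Q) = {ε, h}
FIRST(N) = {c, h}  (via Q c S)
FIRST(A) = {ε, c, h}  (via Q h c)
FIRST(S) = {ε, c, f, h}  (via N A)
FOLLOW(S) includes $ since S is the start symbol.
FOLLOW(Q): in N->Q c S, Q is followed by c S with FIRST {c}; in A->Q h c, Q is followed by h c with FIRST {h}. Thus FOLLOW(Q) = {c, h}.
FOLLOW(S): in N->Q c S, the suffix after S is empty, so FOLLOW(S) ⊇ FOLLOW(N) = {$, c, h}. Thus FOLLOW(S) = {$, c, h}.
FOLLOW(N): in S->N A, N is followed by A with FIRST {ε, c, h}; in S->N A, the suffix after N is nullable, so FOLLOW(N) ⊇ FOLLOW(S) = {$, c, h}. Thus FOLLOW(N) = {$, c, h}.
FOLLOW(A): in S->N A, the suffix after A is empty, so FOLLOW(A) ⊇ FOLLOW(S) = {$, c, h}. Thus FOLLOW(A) = {$, c, h}.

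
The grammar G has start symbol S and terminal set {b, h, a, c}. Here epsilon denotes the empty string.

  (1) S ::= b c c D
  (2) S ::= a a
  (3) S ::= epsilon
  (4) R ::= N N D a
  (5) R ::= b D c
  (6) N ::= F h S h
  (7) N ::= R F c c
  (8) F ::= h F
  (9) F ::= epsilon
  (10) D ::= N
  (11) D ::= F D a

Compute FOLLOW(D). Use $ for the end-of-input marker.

FIRST(S): from S::=b c c D we get {b}; from S::=a a we get {a}; from S::=epsilon we get {epsilon}. So FIRST(S) = {epsilon, a, b}.
FIRST(F): from F::=h F we get {h}; from F::=epsilon we get {epsilon}. So FIRST(F) = {epsilon, h}.
FIRST(R): from R::=N N D a we get {b, h}; from R::=b D c we get {b}. So FIRST(R) = {b, h}.
FIRST(N): from N::=F h S h we get {h}; from N::=R F c c we get {b, h}. So FIRST(N) = {b, h}.
FIRST(D): from D::=N we get {b, h}; from D::=F D a we get {b, h}. So FIRST(D) = {b, h}.
FOLLOW(S) includes $ since S is the start symbol.
FOLLOW(S): in N::=F h S h, S is followed by h with FIRST {h}. Thus FOLLOW(S) = {$, h}.
FOLLOW(R): in N::=R F c c, R is followed by F c c with FIRST {c, h}. Thus FOLLOW(R) = {c, h}.
FOLLOW(F): in N::=F h S h, F is followed by h S h with FIRST {h}; in N::=R F c c, F is followed by c c with FIRST {c}; in F::=h F, the suffix after F is empty (adds nothing new); in D::=F D a, F is followed by D a with FIRST {b, h}. Thus FOLLOW(F) = {b, c, h}.
FOLLOW(D): in S::=b c c D, the suffix after D is empty, so FOLLOW(D) ⊇ FOLLOW(S) = {$, h}; in R::=N N D a, D is followed by a with FIRST {a}; in R::=b D c, D is followed by c with FIRST {c}; in D::=F D a, D is followed by a with FIRST {a}. Thus FOLLOW(D) = {$, a, c, h}.
FOLLOW(N): in R::=N N D a (occurrence 1), N is followed by N D a with FIRST {b, h}; in R::=N N D a (occurrence 2), N is followed by D a with FIRST {b, h}; in D::=N, the suffix after N is empty, so FOLLOW(N) ⊇ FOLLOW(D) = {$, a, c, h}. Thus FOLLOW(N) = {$, a, b, c, h}.

{$, a, c, h}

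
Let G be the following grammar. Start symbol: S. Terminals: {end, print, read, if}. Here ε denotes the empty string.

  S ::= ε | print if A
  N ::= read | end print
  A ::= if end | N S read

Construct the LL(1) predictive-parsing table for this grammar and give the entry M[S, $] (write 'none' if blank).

FIRST(S): from S::=ε we get {ε}; from S::=print if A we get {print}. So FIRST(S) = {ε, print}.
FIRST(N): from N::=read we get {read}; from N::=end print we get {end}. So FIRST(N) = {end, read}.
FIRST(A): from A::=if end we get {if}; from A::=N S read we get {end, read}. So FIRST(A) = {end, if, read}.
FOLLOW(S) includes $ since S is the start symbol.
FOLLOW(S): in A::=N S read, S is followed by read with FIRST {read}. Thus FOLLOW(S) = {$, read}.
For S ::= ε: FIRST(ε) = {ε}, so it goes in M[S, t] for t ∈ {}; since ε ∈ FIRST, also for every t ∈ FOLLOW(S) = {$, read}.
For S ::= print if A: FIRST(print if A) = {print}, so it goes in M[S, t] for t ∈ {print}.

S ::= ε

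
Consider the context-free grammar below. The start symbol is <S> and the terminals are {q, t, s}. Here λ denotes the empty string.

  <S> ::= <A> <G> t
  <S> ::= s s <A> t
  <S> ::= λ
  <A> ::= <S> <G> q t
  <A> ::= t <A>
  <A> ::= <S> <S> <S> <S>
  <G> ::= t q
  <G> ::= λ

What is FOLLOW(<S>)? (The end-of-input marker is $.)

FIRST(<G>): from <G>::=t q we get {t}; from <G>::=λ we get {λ}. So FIRST(<G>) = {λ, t}.
FIRST(<S>): from <S>::=<A> <G> t we get {q, s, t}; from <S>::=s s <A> t we get {s}; from <S>::=λ we get {λ}. So FIRST(<S>) = {λ, q, s, t}.
FIRST(<A>): from <A>::=<S> <G> q t we get {q, s, t}; from <A>::=t <A> we get {t}; from <A>::=<S> <S> <S> <S> we get {λ, q, s, t}. So FIRST(<A>) = {λ, q, s, t}.
FOLLOW(<S>) includes $ since <S> is the start symbol.
FOLLOW(<A>): in <S>::=<A> <G> t, <A> is followed by <G> t with FIRST {t}; in <S>::=s s <A> t, <A> is followed by t with FIRST {t}; in <A>::=t <A>, the suffix after <A> is empty (adds nothing new). Thus FOLLOW(<A>) = {t}.
FOLLOW(<S>): in <A>::=<S> <G> q t, <S> is followed by <G> q t with FIRST {q, t}; in <A>::=<S> <S> <S> <S> (occurrence 1), <S> is followed by <S> <S> <S> with FIRST {λ, q, s, t}; in <A>::=<S> <S> <S> <S> (occurrence 1), the suffix after <S> is nullable, so FOLLOW(<S>) ⊇ FOLLOW(<A>) = {t}; in <A>::=<S> <S> <S> <S> (occurrence 2), <S> is followed by <S> <S> with FIRST {λ, q, s, t}; in <A>::=<S> <S> <S> <S> (occurrence 2), the suffix after <S> is nullable, so FOLLOW(<S>) ⊇ FOLLOW(<A>) = {t}; in <A>::=<S> <S> <S> <S> (occurrence 3), <S> is followed by <S> with FIRST {λ, q, s, t}; in <A>::=<S> <S> <S> <S> (occurrence 3), the suffix after <S> is nullable, so FOLLOW(<S>) ⊇ FOLLOW(<A>) = {t}; in <A>::=<S> <S> <S> <S> (occurrence 4), the suffix after <S> is empty, so FOLLOW(<S>) ⊇ FOLLOW(<A>) = {t}. Thus FOLLOW(<S>) = {$, q, s, t}.
FOLLOW(<G>): in <S>::=<A> <G> t, <G> is followed by t with FIRST {t}; in <A>::=<S> <G> q t, <G> is followed by q t with FIRST {q}. Thus FOLLOW(<G>) = {q, t}.

{$, q, s, t}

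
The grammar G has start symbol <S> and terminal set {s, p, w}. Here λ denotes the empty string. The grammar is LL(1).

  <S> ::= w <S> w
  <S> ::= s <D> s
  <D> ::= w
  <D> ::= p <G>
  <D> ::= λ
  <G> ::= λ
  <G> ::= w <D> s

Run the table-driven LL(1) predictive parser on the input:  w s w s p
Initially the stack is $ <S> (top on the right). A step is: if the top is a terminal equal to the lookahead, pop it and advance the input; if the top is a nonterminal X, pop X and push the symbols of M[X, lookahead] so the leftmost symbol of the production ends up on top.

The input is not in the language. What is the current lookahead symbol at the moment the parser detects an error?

step 1: stack=$ <S>  input=w s w s p $  — expand <S> ::= w <S> w
step 2: stack=$ w <S> w  input=w s w s p $  — match w
step 3: stack=$ w <S>  input=s w s p $  — expand <S> ::= s <D> s
step 4: stack=$ w s <D> s  input=s w s p $  — match s
step 5: stack=$ w s <D>  input=w s p $  — expand <D> ::= w
step 6: stack=$ w s w  input=w s p $  — match w
step 7: stack=$ w s  input=s p $  — match s
step 8: stack=$ w  input=p $  — error: top is terminal w but lookahead is p

p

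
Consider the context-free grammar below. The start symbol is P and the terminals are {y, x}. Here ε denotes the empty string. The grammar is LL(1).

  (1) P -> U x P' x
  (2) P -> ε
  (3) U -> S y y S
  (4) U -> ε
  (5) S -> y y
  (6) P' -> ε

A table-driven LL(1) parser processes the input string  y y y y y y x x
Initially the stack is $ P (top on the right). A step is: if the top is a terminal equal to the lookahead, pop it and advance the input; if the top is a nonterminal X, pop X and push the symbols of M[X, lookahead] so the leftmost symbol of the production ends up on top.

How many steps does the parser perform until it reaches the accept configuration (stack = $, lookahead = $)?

step 1: stack=$ P  input=y y y y y y x x $  — expand P -> U x P' x
step 2: stack=$ x P' x U  input=y y y y y y x x $  — expand U -> S y y S
step 3: stack=$ x P' x S y y S  input=y y y y y y x x $  — expand S -> y y
step 4: stack=$ x P' x S y y y y  input=y y y y y y x x $  — match y
step 5: stack=$ x P' x S y y y  input=y y y y y x x $  — match y
step 6: stack=$ x P' x S y y  input=y y y y x x $  — match y
step 7: stack=$ x P' x S y  input=y y y x x $  — match y
step 8: stack=$ x P' x S  input=y y x x $  — expand S -> y y
step 9: stack=$ x P' x y y  input=y y x x $  — match y
step 10: stack=$ x P' x y  input=y x x $  — match y
step 11: stack=$ x P' x  input=x x $  — match x
step 12: stack=$ x P'  input=x $  — expand P' -> ε
step 13: stack=$ x  input=x $  — match x
Accept reached after 13 steps.

13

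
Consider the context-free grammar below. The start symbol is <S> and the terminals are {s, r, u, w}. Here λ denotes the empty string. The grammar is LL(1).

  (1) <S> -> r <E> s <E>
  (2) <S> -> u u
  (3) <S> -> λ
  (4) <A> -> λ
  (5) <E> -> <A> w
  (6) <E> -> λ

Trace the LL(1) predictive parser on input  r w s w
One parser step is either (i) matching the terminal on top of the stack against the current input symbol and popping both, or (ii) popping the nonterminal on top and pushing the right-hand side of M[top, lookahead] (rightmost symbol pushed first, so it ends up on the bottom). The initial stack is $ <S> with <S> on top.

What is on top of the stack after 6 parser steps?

<E>

step 1: stack=$ <S>  input=r w s w $  — expand <S> -> r <E> s <E>
step 2: stack=$ <E> s <E> r  input=r w s w $  — match r
step 3: stack=$ <E> s <E>  input=w s w $  — expand <E> -> <A> w
step 4: stack=$ <E> s w <A>  input=w s w $  — expand <A> -> λ
step 5: stack=$ <E> s w  input=w s w $  — match w
step 6: stack=$ <E> s  input=s w $  — match s
Stack after step 6: $ <E> (top = <E>).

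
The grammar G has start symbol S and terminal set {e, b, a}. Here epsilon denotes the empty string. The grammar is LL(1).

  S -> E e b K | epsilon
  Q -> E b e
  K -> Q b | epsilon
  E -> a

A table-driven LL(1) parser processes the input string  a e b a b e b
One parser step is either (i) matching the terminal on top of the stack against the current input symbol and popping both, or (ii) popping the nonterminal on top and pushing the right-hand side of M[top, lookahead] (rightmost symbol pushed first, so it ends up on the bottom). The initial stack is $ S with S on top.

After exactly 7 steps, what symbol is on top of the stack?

E

     Stack      Input            Action
  1  $ S        a e b a b e b $  expand S -> E e b K
  2  $ K b e E  a e b a b e b $  expand E -> a
  3  $ K b e a  a e b a b e b $  match a
  4  $ K b e    e b a b e b $    match e
  5  $ K b      b a b e b $      match b
  6  $ K        a b e b $        expand K -> Q b
  7  $ b Q      a b e b $        expand Q -> E b e
Stack after step 7: $ b e b E (top = E).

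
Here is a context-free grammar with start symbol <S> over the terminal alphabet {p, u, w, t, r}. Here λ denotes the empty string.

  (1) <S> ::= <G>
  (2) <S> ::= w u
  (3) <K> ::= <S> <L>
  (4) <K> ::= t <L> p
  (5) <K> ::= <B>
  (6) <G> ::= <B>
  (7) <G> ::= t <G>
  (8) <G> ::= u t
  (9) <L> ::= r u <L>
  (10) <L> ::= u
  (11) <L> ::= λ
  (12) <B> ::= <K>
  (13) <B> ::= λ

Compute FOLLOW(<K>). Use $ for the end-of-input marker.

FIRST(<L>) = {λ, r, u}
FIRST(<S>) = {λ, r, t, u, w}  (via <G>)
FIRST(<K>) = {λ, r, t, u, w}  (via <S> <L>, <B>)
FIRST(<B>) = {λ, r, t, u, w}  (via <K>)
FIRST(<G>) = {λ, r, t, u, w}  (via <B>)
FOLLOW(<S>) includes $ since <S> is the start symbol.
FOLLOW(<S>): in <K>::=<S> <L>, <S> is followed by <L> with FIRST {λ, r, u}; in <K>::=<S> <L>, the suffix after <S> is nullable, so FOLLOW(<S>) ⊇ FOLLOW(<K>) = {$, r, u}. Thus FOLLOW(<S>) = {$, r, u}.
FOLLOW(<G>): in <S>::=<G>, the suffix after <G> is empty, so FOLLOW(<G>) ⊇ FOLLOW(<S>) = {$, r, u}; in <G>::=t <G>, the suffix after <G> is empty (adds nothing new). Thus FOLLOW(<G>) = {$, r, u}.
FOLLOW(<K>): in <B>::=<K>, the suffix after <K> is empty, so FOLLOW(<K>) ⊇ FOLLOW(<B>) = {$, r, u}. Thus FOLLOW(<K>) = {$, r, u}.
FOLLOW(<L>): in <K>::=<S> <L>, the suffix after <L> is empty, so FOLLOW(<L>) ⊇ FOLLOW(<K>) = {$, r, u}; in <K>::=t <L> p, <L> is followed by p with FIRST {p}; in <L>::=r u <L>, the suffix after <L> is empty (adds nothing new). Thus FOLLOW(<L>) = {$, p, r, u}.
FOLLOW(<B>): in <K>::=<B>, the suffix after <B> is empty, so FOLLOW(<B>) ⊇ FOLLOW(<K>) = {$, r, u}; in <G>::=<B>, the suffix after <B> is empty, so FOLLOW(<B>) ⊇ FOLLOW(<G>) = {$, r, u}. Thus FOLLOW(<B>) = {$, r, u}.

{$, r, u}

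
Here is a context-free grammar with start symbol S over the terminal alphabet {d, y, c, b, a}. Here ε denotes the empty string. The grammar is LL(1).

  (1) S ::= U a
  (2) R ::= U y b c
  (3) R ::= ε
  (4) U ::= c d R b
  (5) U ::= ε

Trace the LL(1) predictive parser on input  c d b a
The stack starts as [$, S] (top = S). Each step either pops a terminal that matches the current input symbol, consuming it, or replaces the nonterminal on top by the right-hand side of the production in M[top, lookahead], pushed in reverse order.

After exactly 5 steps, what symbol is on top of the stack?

     Stack        Input      Action
  1  $ S          c d b a $  expand S ::= U a
  2  $ a U        c d b a $  expand U ::= c d R b
  3  $ a b R d c  c d b a $  match c
  4  $ a b R d    d b a $    match d
  5  $ a b R      b a $      expand R ::= ε
Stack after step 5: $ a b (top = b).

b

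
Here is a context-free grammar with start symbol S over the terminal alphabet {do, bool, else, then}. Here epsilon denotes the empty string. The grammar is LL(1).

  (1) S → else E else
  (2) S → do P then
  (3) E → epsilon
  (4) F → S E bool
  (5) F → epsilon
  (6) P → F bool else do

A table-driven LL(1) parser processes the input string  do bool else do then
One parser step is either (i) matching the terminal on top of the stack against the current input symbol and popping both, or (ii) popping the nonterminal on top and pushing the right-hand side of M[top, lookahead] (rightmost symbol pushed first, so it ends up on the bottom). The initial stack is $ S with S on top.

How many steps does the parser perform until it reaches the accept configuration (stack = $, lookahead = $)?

8

     Stack                  Input                   Action
  1  $ S                    do bool else do then $  expand S → do P then
  2  $ then P do            do bool else do then $  match do
  3  $ then P               bool else do then $     expand P → F bool else do
  4  $ then do else bool F  bool else do then $     expand F → epsilon
  5  $ then do else bool    bool else do then $     match bool
  6  $ then do else         else do then $          match else
  7  $ then do              do then $               match do
  8  $ then                 then $                  match then
Accept reached after 8 steps.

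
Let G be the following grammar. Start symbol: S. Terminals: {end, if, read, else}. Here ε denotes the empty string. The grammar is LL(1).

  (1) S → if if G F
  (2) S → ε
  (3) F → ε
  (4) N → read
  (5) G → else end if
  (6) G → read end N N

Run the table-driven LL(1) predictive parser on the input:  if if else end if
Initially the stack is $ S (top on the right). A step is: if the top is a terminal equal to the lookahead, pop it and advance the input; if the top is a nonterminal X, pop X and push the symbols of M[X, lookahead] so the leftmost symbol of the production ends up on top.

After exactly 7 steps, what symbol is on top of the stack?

     Stack            Input                Action
  1  $ S              if if else end if $  expand S → if if G F
  2  $ F G if if      if if else end if $  match if
  3  $ F G if         if else end if $     match if
  4  $ F G            else end if $        expand G → else end if
  5  $ F if end else  else end if $        match else
  6  $ F if end       end if $             match end
  7  $ F if           if $                 match if
Stack after step 7: $ F (top = F).

F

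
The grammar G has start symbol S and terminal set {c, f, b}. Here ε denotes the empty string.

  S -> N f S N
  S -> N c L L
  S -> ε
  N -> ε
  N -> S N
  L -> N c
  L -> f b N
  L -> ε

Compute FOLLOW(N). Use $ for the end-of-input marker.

FIRST(S) = {ε, c, f}  (via N f S N, N c L L)
FIRST(N) = {ε, c, f}  (via S N)
FIRST(L) = {ε, c, f}  (via N c)
FOLLOW(S) includes $ since S is the start symbol.
FOLLOW(S): in S->N f S N, S is followed by N with FIRST {ε, c, f}; in S->N f S N, the suffix after S is nullable (adds nothing new); in N->S N, S is followed by N with FIRST {ε, c, f}; in N->S N, the suffix after S is nullable, so FOLLOW(S) ⊇ FOLLOW(N) = {$, c, f}. Thus FOLLOW(S) = {$, c, f}.
FOLLOW(L): in S->N c L L (occurrence 1), L is followed by L with FIRST {ε, c, f}; in S->N c L L (occurrence 1), the suffix after L is nullable, so FOLLOW(L) ⊇ FOLLOW(S) = {$, c, f}; in S->N c L L (occurrence 2), the suffix after L is empty, so FOLLOW(L) ⊇ FOLLOW(S) = {$, c, f}. Thus FOLLOW(L) = {$, c, f}.
FOLLOW(N): in S->N f S N (occurrence 1), N is followed by f S N with FIRST {f}; in S->N f S N (occurrence 2), the suffix after N is empty, so FOLLOW(N) ⊇ FOLLOW(S) = {$, c, f}; in S->N c L L, N is followed by c L L with FIRST {c}; in N->S N, the suffix after N is empty (adds nothing new); in L->N c, N is followed by c with FIRST {c}; in L->f b N, the suffix after N is empty, so FOLLOW(N) ⊇ FOLLOW(L) = {$, c, f}. Thus FOLLOW(N) = {$, c, f}.

{$, c, f}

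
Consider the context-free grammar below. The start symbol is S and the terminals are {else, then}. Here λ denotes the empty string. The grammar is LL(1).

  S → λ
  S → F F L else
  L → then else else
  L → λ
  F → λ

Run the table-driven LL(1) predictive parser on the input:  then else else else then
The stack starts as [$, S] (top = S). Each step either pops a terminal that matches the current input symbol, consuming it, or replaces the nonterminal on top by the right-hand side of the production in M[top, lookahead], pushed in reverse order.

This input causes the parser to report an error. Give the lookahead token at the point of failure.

then

step 1: stack=$ S  input=then else else else then $  — expand S → F F L else
step 2: stack=$ else L F F  input=then else else else then $  — expand F → λ
step 3: stack=$ else L F  input=then else else else then $  — expand F → λ
step 4: stack=$ else L  input=then else else else then $  — expand L → then else else
step 5: stack=$ else else else then  input=then else else else then $  — match then
step 6: stack=$ else else else  input=else else else then $  — match else
step 7: stack=$ else else  input=else else then $  — match else
step 8: stack=$ else  input=else then $  — match else
step 9: stack=$  input=then $  — error: stack empty but input remains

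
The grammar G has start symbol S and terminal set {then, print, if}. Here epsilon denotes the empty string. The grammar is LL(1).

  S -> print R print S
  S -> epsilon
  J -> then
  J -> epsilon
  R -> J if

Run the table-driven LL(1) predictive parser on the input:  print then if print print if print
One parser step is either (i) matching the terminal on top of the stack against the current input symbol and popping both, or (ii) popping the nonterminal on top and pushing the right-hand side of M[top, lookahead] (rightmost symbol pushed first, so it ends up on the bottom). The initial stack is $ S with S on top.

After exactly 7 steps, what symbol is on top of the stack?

S

     Stack              Input                                 Action
  1  $ S                print then if print print if print $  expand S -> print R print S
  2  $ S print R print  print then if print print if print $  match print
  3  $ S print R        then if print print if print $        expand R -> J if
  4  $ S print if J     then if print print if print $        expand J -> then
  5  $ S print if then  then if print print if print $        match then
  6  $ S print if       if print print if print $             match if
  7  $ S print          print print if print $                match print
Stack after step 7: $ S (top = S).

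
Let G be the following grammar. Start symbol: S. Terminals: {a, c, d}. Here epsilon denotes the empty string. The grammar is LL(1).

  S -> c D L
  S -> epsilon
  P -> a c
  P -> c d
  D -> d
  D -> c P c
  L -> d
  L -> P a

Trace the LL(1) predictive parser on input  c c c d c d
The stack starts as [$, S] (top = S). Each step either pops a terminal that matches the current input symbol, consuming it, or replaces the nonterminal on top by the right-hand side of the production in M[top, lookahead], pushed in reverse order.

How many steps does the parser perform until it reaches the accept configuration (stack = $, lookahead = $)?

10

step 1: stack=$ S  input=c c c d c d $  — expand S -> c D L
step 2: stack=$ L D c  input=c c c d c d $  — match c
step 3: stack=$ L D  input=c c d c d $  — expand D -> c P c
step 4: stack=$ L c P c  input=c c d c d $  — match c
step 5: stack=$ L c P  input=c d c d $  — expand P -> c d
step 6: stack=$ L c d c  input=c d c d $  — match c
step 7: stack=$ L c d  input=d c d $  — match d
step 8: stack=$ L c  input=c d $  — match c
step 9: stack=$ L  input=d $  — expand L -> d
step 10: stack=$ d  input=d $  — match d
Accept reached after 10 steps.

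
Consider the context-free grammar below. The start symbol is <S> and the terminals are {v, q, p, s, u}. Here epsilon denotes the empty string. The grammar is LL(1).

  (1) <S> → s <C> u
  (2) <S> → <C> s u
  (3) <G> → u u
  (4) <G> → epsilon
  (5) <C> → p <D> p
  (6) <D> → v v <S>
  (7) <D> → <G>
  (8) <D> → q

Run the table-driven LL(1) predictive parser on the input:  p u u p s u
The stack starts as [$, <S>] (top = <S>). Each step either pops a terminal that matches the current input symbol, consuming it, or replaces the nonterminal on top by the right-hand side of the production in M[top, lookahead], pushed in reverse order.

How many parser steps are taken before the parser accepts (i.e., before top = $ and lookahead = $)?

step 1: stack=$ <S>  input=p u u p s u $  — expand <S> → <C> s u
step 2: stack=$ u s <C>  input=p u u p s u $  — expand <C> → p <D> p
step 3: stack=$ u s p <D> p  input=p u u p s u $  — match p
step 4: stack=$ u s p <D>  input=u u p s u $  — expand <D> → <G>
step 5: stack=$ u s p <G>  input=u u p s u $  — expand <G> → u u
step 6: stack=$ u s p u u  input=u u p s u $  — match u
step 7: stack=$ u s p u  input=u p s u $  — match u
step 8: stack=$ u s p  input=p s u $  — match p
step 9: stack=$ u s  input=s u $  — match s
step 10: stack=$ u  input=u $  — match u
Accept reached after 10 steps.

10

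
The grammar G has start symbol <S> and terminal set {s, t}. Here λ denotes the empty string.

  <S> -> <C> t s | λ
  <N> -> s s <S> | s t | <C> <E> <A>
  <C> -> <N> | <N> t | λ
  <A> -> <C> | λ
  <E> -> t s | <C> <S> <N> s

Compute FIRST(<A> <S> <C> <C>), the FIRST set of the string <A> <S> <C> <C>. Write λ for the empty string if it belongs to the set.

{λ, s, t}

FIRST(<S>) = {λ, s, t}  (via <C> t s)
FIRST(<N>) = {s, t}  (via <C> <E> <A>)
FIRST(<C>) = {λ, s, t}  (via <N>, <N> t)
FIRST(<A>) = {λ, s, t}  (via <C>)
FIRST(<E>) = {s, t}  (via <C> <S> <N> s)
FIRST(<A> <S> <C> <C>): take FIRST of each symbol in turn, carrying on past any symbol whose FIRST contains λ; result {λ, s, t}.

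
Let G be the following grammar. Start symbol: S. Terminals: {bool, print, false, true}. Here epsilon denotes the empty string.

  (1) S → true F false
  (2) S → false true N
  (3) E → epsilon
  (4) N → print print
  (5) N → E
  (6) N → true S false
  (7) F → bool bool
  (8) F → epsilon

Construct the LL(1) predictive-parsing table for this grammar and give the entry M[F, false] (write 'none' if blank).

FIRST(S): from S→true F false we get {true}; from S→false true N we get {false}. So FIRST(S) = {false, true}.
FIRST(E): from E→epsilon we get {epsilon}. So FIRST(E) = {epsilon}.
FIRST(F): from F→bool bool we get {bool}; from F→epsilon we get {epsilon}. So FIRST(F) = {epsilon, bool}.
FIRST(N): from N→print print we get {print}; from N→E we get {epsilon}; from N→true S false we get {true}. So FIRST(N) = {epsilon, print, true}.
FOLLOW(S) includes $ since S is the start symbol.
FOLLOW(F): in S→true F false, F is followed by false with FIRST {false}. Thus FOLLOW(F) = {false}.
For F → bool bool: FIRST(bool bool) = {bool}, so it goes in M[F, t] for t ∈ {bool}.
For F → epsilon: FIRST(epsilon) = {epsilon}, so it goes in M[F, t] for t ∈ {}; since epsilon ∈ FIRST, also for every t ∈ FOLLOW(F) = {false}.

F → epsilon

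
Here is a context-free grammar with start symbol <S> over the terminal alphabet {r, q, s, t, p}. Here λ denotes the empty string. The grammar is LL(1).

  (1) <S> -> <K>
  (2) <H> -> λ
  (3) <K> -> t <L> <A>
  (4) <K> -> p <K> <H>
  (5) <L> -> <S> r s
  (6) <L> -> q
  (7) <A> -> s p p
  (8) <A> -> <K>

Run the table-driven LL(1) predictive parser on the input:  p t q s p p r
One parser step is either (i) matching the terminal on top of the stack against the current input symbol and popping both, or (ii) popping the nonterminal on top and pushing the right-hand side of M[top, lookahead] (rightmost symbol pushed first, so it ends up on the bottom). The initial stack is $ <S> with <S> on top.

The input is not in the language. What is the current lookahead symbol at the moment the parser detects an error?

r

step 1: stack=$ <S>  input=p t q s p p r $  — expand <S> -> <K>
step 2: stack=$ <K>  input=p t q s p p r $  — expand <K> -> p <K> <H>
step 3: stack=$ <H> <K> p  input=p t q s p p r $  — match p
step 4: stack=$ <H> <K>  input=t q s p p r $  — expand <K> -> t <L> <A>
step 5: stack=$ <H> <A> <L> t  input=t q s p p r $  — match t
step 6: stack=$ <H> <A> <L>  input=q s p p r $  — expand <L> -> q
step 7: stack=$ <H> <A> q  input=q s p p r $  — match q
step 8: stack=$ <H> <A>  input=s p p r $  — expand <A> -> s p p
step 9: stack=$ <H> p p s  input=s p p r $  — match s
step 10: stack=$ <H> p p  input=p p r $  — match p
step 11: stack=$ <H> p  input=p r $  — match p
step 12: stack=$ <H>  input=r $  — expand <H> -> λ
step 13: stack=$  input=r $  — error: stack empty but input remains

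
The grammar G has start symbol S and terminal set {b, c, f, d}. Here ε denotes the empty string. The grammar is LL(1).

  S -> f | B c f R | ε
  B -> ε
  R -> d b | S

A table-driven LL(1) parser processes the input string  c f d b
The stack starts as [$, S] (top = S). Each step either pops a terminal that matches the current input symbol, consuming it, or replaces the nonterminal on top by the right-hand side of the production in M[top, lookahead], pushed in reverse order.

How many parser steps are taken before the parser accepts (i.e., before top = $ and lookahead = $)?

     Stack      Input      Action
  1  $ S        c f d b $  expand S -> B c f R
  2  $ R f c B  c f d b $  expand B -> ε
  3  $ R f c    c f d b $  match c
  4  $ R f      f d b $    match f
  5  $ R        d b $      expand R -> d b
  6  $ b d      d b $      match d
  7  $ b        b $        match b
Accept reached after 7 steps.

7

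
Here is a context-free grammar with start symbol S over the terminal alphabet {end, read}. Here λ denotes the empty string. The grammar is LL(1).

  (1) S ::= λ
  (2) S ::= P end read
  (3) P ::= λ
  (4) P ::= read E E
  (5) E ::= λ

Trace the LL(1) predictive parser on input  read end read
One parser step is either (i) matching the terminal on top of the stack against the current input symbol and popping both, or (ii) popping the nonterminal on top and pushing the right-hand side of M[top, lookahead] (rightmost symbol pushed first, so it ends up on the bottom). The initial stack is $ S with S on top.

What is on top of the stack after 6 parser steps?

read

step 1: stack=$ S  input=read end read $  — expand S ::= P end read
step 2: stack=$ read end P  input=read end read $  — expand P ::= read E E
step 3: stack=$ read end E E read  input=read end read $  — match read
step 4: stack=$ read end E E  input=end read $  — expand E ::= λ
step 5: stack=$ read end E  input=end read $  — expand E ::= λ
step 6: stack=$ read end  input=end read $  — match end
Stack after step 6: $ read (top = read).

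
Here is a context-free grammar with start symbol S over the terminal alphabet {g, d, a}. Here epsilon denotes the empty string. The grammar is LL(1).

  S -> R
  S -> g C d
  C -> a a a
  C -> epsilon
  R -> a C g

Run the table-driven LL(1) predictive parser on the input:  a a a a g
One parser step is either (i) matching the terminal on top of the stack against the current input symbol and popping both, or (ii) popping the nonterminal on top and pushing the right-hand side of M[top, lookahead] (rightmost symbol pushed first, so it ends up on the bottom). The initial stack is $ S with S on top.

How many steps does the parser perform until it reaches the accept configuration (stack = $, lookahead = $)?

step 1: stack=$ S  input=a a a a g $  — expand S -> R
step 2: stack=$ R  input=a a a a g $  — expand R -> a C g
step 3: stack=$ g C a  input=a a a a g $  — match a
step 4: stack=$ g C  input=a a a g $  — expand C -> a a a
step 5: stack=$ g a a a  input=a a a g $  — match a
step 6: stack=$ g a a  input=a a g $  — match a
step 7: stack=$ g a  input=a g $  — match a
step 8: stack=$ g  input=g $  — match g
Accept reached after 8 steps.

8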